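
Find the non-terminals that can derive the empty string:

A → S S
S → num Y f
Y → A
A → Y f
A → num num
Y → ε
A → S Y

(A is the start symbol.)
{ 'Y' }

ε-productions: Y → ε
So Y is immediately nullable.
No further non-terminal can be added: every production for the remaining non-terminals contains a terminal or a non-nullable non-terminal.
Nullable = { 'Y' }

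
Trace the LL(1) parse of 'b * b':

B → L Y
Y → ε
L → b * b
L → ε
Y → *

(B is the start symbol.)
Stack is shown with the top on the left.

Stack      Input    Action
--------------------------
B $        b * b $  output B → L Y
L Y $      b * b $  output L → b * b
b * b Y $  b * b $  match 'b'
* b Y $    * b $    match '*'
b Y $      b $      match 'b'
Y $        $        output Y → ε
$          $        accept

The string is accepted.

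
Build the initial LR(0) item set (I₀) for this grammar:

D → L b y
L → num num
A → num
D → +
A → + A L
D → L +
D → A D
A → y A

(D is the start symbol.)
First, augment the grammar with D' → D
I₀ = CLOSURE({ [D' → . D] }):
  [D' → . D] has the dot before D: add [D → . L b y], [D → . +], [D → . L +], [D → . A D]
  [D → . L b y] has the dot before L: add [L → . num num]
  [D → . A D] has the dot before A: add [A → . num], [A → . + A L], [A → . y A]
No further items can be added.

I₀ = { [A → . + A L], [A → . num], [A → . y A], [D → . +], [D → . A D], [D → . L +], [D → . L b y], [D' → . D], [L → . num num] }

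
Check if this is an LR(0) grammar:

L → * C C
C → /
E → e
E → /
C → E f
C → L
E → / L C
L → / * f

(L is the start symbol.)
No. Shift-reduce conflict between [C → / .] and [L → . * C C]

A grammar is LR(0) if no state in the canonical LR(0) collection has:
  - both a shift item (dot before a terminal) and a complete item (shift-reduce conflict), or
  - two or more complete items (reduce-reduce conflict; the accept item [L' → L .] counts as a complete item here).

Augment with L' → L and build the canonical LR(0) collection (I0 = CLOSURE({[L' → . L]}), then GOTO on every symbol after a dot until no new states appear). It has 16 states:
  I0: { [L → . * C C], [L → . / * f], [L' → . L] }  — shift
  I1: { [C → . /], [C → . E f], [C → . L], [E → . / L C], [E → . /], [E → . e], [L → * . C C], [L → . * C C], [L → . / * f] }  — shift
  I2: { [L → / . * f] }  — shift
  I3: { [L' → L .] }  — accept
  I4: { [L → / * . f] }  — shift
  I5: { [L → / * f .] }  — reduce
  I6: { [C → / .], [E → / . L C], [E → / .], [L → . * C C], [L → . / * f], [L → / . * f] }  — shift, 2 reduces
  I7: { [C → . /], [C → . E f], [C → . L], [E → . / L C], [E → . /], [E → . e], [L → * C . C], [L → . * C C], [L → . / * f] }  — shift
  I8: { [C → E . f] }  — shift
  I9: { [C → L .] }  — reduce
  I10: { [E → e .] }  — reduce
  I11: { [C → E f .] }  — reduce
  I12: { [L → * C C .] }  — reduce
  I13: { [C → . /], [C → . E f], [C → . L], [E → . / L C], [E → . /], [E → . e], [L → * . C C], [L → . * C C], [L → . / * f], [L → / * . f] }  — shift
  I14: { [C → . /], [C → . E f], [C → . L], [E → . / L C], [E → . /], [E → . e], [E → / L . C], [L → . * C C], [L → . / * f] }  — shift
  I15: { [E → / L C .] }  — reduce

Conflict in state I6:
  Shift-reduce conflict between [C → / .] and [L → . * C C]
So the grammar is NOT LR(0).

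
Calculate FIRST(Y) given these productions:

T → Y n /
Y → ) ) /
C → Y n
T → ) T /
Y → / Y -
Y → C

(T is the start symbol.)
{ ')', '/' }

To compute FIRST(Y), examine every production with Y on the left-hand side, reading each right-hand side left to right until a non-nullable symbol is reached.

FIRST sets of the other non-terminals involved (by the same procedure, iterated to a fixed point):
  FIRST(C) = { ')', '/' }

From Y → ) ) /:
  - ')' is a terminal: add ')' and stop
From Y → / Y -:
  - '/' is a terminal: add '/' and stop
From Y → C:
  - C is a non-terminal: add FIRST(C) \ {ε} = { ')', '/' }
    C is not nullable, so stop

Collecting: FIRST(Y) = { ')', '/' }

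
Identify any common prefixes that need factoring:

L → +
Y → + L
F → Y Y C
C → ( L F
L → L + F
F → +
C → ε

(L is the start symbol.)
No, left-factoring is not needed

Left-factoring is needed when two productions for the same non-terminal
share a common prefix on the right-hand side.

Productions for L:
  L → +
  L → L + F
Productions for F:
  F → Y Y C
  F → +
Productions for C:
  C → ( L F
  C → ε

No common prefixes found.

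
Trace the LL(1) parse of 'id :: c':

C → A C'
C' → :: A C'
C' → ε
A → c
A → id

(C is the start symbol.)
LL(1) parsing maintains a stack (initially the start symbol over $) and the input. At each step: if the stack top is a terminal, match it against the current input token; if it is a non-terminal N, replace it with the RHS of M[N, lookahead] (the unique production whose predict set contains the lookahead).

Stack is shown with the top on the left.

Stack      Input      Action
----------------------------
C $        id :: c $  output C → A C'
A C' $     id :: c $  output A → id
id C' $    id :: c $  match 'id'
C' $       :: c $     output C' → :: A C'
:: A C' $  :: c $     match '::'
A C' $     c $        output A → c
c C' $     c $        match 'c'
C' $       $          output C' → ε
$          $          accept

The string is accepted.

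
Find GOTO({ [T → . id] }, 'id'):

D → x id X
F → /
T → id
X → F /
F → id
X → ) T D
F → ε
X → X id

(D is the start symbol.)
{ [T → id .] }

GOTO(I, 'id') = CLOSURE({ [A → αX.β] : [A → α.Xβ] ∈ I, X = 'id' })

Items with dot before 'id', with the dot advanced:
  [T → . id] → [T → id .]
Closure adds nothing (no advanced item has the dot before a non-terminal).

GOTO = { [T → id .] }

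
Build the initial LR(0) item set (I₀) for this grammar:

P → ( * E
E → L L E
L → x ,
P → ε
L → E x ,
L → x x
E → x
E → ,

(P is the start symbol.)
{ [P → . ( * E], [P → .], [P' → . P] }

First, augment the grammar with P' → P
I₀ = CLOSURE({ [P' → . P] }):
  [P' → . P] has the dot before P: add [P → . ( * E], [P → .]
No further items can be added.

I₀ = { [P → . ( * E], [P → .], [P' → . P] }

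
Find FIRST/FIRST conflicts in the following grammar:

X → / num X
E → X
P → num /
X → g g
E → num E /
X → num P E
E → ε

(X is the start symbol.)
Yes. E → X / E → num E '/' on { 'num' }

A FIRST/FIRST conflict occurs when two productions N → α and N → β for the same non-terminal have FIRST(α) ∩ FIRST(β) ≠ ∅ (with ε ∈ FIRST of a nullable right-hand side, so two nullable alternatives also conflict).

FIRST sets of the non-terminals at (or reachable through a nullable prefix from) the front of some alternative:
  FIRST(X) = { '/', 'g', 'num' }

Productions for X:
  X → / num X: FIRST = { '/' }
  X → g g: FIRST = { 'g' }
  X → num P E: FIRST = { 'num' }
Productions for E:
  E → X: FIRST = { '/', 'g', 'num' }
  E → num E /: FIRST = { 'num' }
  E → ε: FIRST = { ε }
P has only one production, so no FIRST/FIRST conflict is possible there.

Conflict for E: E → X and E → num E /
  Overlap: { 'num' }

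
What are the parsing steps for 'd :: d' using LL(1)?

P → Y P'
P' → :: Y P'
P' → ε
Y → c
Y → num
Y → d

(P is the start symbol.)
Stack is shown with the top on the left.

Stack      Input     Action
---------------------------
P $        d :: d $  output P → Y P'
Y P' $     d :: d $  output Y → d
d P' $     d :: d $  match 'd'
P' $       :: d $    output P' → :: Y P'
:: Y P' $  :: d $    match '::'
Y P' $     d $       output Y → d
d P' $     d $       match 'd'
P' $       $         output P' → ε
$          $         accept

The string is accepted.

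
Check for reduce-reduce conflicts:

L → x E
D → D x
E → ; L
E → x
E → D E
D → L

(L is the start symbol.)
Yes — I9: [D → D x .] vs [E → x .]

Augment with L' → L and build the canonical LR(0) collection (I0 = CLOSURE({[L' → . L]}), then GOTO on every symbol after a dot until no new states appear). It has 11 states:
  I0: { [L → . x E], [L' → . L] }  — shift
  I1: { [L' → L .] }  — accept
  I2: { [D → . D x], [D → . L], [E → . ; L], [E → . D E], [E → . x], [L → . x E], [L → x . E] }  — shift
  I3: { [E → ; . L], [L → . x E] }  — shift
  I4: { [D → . D x], [D → . L], [D → D . x], [E → . ; L], [E → . D E], [E → . x], [E → D . E], [L → . x E] }  — shift
  I5: { [L → x E .] }  — reduce
  I6: { [D → L .] }  — reduce
  I7: { [D → . D x], [D → . L], [E → . ; L], [E → . D E], [E → . x], [E → x .], [L → . x E], [L → x . E] }  — shift, reduce
  I8: { [E → D E .] }  — reduce
  I9: { [D → . D x], [D → . L], [D → D x .], [E → . ; L], [E → . D E], [E → . x], [E → x .], [L → . x E], [L → x . E] }  — shift, 2 reduces
  I10: { [E → ; L .] }  — reduce

I9 contains complete items [D → D x .], [E → x .] — reduce-reduce conflict.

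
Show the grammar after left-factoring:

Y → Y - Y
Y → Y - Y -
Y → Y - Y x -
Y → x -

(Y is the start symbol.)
Left-factoring transforms A → αβ₁ | αβ₂ into A → αA' and A' → β₁ | β₂
(α is the longest common prefix among the alternatives). Repeat until
no nonterminal has two alternatives with a common prefix.

Round 1: Y has alternatives sharing prefix 'Y - Y'. Introduce Y': Y → Y - Y Y'
  Add: Y' → ε
  Add: Y' → -
  Add: Y' → x -

No remaining common prefixes — done.

Resulting grammar:
Y → Y - Y Y'
Y' → ε
Y' → -
Y' → x -
Y → x -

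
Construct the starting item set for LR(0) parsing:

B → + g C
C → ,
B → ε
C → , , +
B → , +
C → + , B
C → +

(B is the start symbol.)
{ [B → . + g C], [B → . , +], [B → .], [B' → . B] }

First, augment the grammar with B' → B
I₀ = CLOSURE({ [B' → . B] }):
  [B' → . B] has the dot before B: add [B → . + g C], [B → .], [B → . , +]
No further items can be added.

I₀ = { [B → . + g C], [B → . , +], [B → .], [B' → . B] }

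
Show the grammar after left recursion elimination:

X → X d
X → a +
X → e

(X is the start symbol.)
X is directly left-recursive. The standard transformation for
  A → A α₁ | ... | A α_m | β₁ | ... | β_n
is
  A  → β₁ A' | ... | β_n A'
  A' → α₁ A' | ... | α_m A' | ε

X → a + becomes X → a + X'
X → e becomes X → e X'
X → X d becomes X' → d X'
Add X' → ε

Resulting grammar:
X → a + X'
X → e X'
X' → d X'
X' → ε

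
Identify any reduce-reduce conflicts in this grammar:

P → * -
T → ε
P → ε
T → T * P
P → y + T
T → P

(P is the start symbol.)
A reduce-reduce conflict occurs when an LR(0) state has two complete items [A → α .] and [B → β .] — both call for a reduction, and with no lookahead the parser cannot choose between them.

Augment with P' → P and build the canonical LR(0) collection (I0 = CLOSURE({[P' → . P]}), then GOTO on every symbol after a dot until no new states appear). It has 10 states:
  I0: { [P → . * -], [P → . y + T], [P → .], [P' → . P] }  — shift, reduce
  I1: { [P → * . -] }  — shift
  I2: { [P' → P .] }  — accept
  I3: { [P → y . + T] }  — shift
  I4: { [P → . * -], [P → . y + T], [P → .], [P → y + . T], [T → . P], [T → . T * P], [T → .] }  — shift, 2 reduces
  I5: { [T → P .] }  — reduce
  I6: { [P → y + T .], [T → T . * P] }  — shift, reduce
  I7: { [P → . * -], [P → . y + T], [P → .], [T → T * . P] }  — shift, reduce
  I8: { [T → T * P .] }  — reduce
  I9: { [P → * - .] }  — reduce

I4 contains complete items [P → .], [T → .] — reduce-reduce conflict.

Answer: Yes — I4: [P → .] vs [T → .]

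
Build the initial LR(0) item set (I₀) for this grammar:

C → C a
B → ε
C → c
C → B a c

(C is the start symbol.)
First, augment the grammar with C' → C
I₀ = CLOSURE({ [C' → . C] }):
  [C' → . C] has the dot before C: add [C → . C a], [C → . c], [C → . B a c]
  [C → . B a c] has the dot before B: add [B → .]
No further items can be added.

I₀ = { [B → .], [C → . B a c], [C → . C a], [C → . c], [C' → . C] }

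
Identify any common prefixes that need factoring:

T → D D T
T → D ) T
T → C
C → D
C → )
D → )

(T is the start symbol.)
Left-factoring is needed when two productions for the same non-terminal
share a common prefix on the right-hand side.

Productions for T:
  T → D D T
  T → D ) T
  T → C
Productions for C:
  C → D
  C → )

Found common prefix 'D' in productions for T

Answer: Yes, T has productions with common prefix 'D'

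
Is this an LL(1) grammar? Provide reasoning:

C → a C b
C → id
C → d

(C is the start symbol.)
Yes, the grammar is LL(1).

For C:
  PREDICT(C → a C b) = { 'a' }
  PREDICT(C → id) = { 'id' }
  PREDICT(C → d) = { 'd' }

All predict sets are disjoint. The grammar IS LL(1).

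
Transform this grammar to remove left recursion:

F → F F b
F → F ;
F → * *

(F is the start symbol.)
F is directly left-recursive. The standard transformation for
  A → A α₁ | ... | A α_m | β₁ | ... | β_n
is
  A  → β₁ A' | ... | β_n A'
  A' → α₁ A' | ... | α_m A' | ε

F → * * becomes F → * * F'
F → F F b becomes F' → F b F'
F → F ; becomes F' → ; F'
Add F' → ε

Resulting grammar:
F → * * F'
F' → F b F'
F' → ; F'
F' → ε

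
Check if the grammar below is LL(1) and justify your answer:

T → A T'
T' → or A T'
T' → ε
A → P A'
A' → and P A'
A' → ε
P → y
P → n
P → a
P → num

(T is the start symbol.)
Relevant sets:
  FOLLOW(T') = { $ }
  FOLLOW(A') = { $, 'or' }

For T':
  PREDICT(T' → or A T') = { 'or' }
  PREDICT(T' → ε) = { $ }
For A':
  PREDICT(A' → and P A') = { 'and' }
  PREDICT(A' → ε) = { $, 'or' }
For P:
  PREDICT(P → y) = { 'y' }
  PREDICT(P → n) = { 'n' }
  PREDICT(P → a) = { 'a' }
  PREDICT(P → num) = { 'num' }
T, A have a single production, so nothing to check there.

All predict sets are disjoint. The grammar IS LL(1).

Answer: Yes, the grammar is LL(1).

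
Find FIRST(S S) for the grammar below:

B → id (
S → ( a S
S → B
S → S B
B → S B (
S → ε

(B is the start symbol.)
{ '(', 'id', ε }

FIRST sets of the non-terminals involved (from the grammar, by fixed-point iteration):
  FIRST(S) = { '(', 'id', ε }

To compute FIRST(S S), process the symbols left to right:
Symbol S is a non-terminal. Add FIRST(S) \ {ε} = { '(', 'id' }
S is nullable (ε ∈ FIRST(S)), continue to the next symbol.
Symbol S is a non-terminal. Add FIRST(S) \ {ε} = { '(', 'id' }
S is nullable (ε ∈ FIRST(S)), continue to the next symbol.
All symbols are nullable, so ε is in the result.
FIRST(S S) = { '(', 'id', ε }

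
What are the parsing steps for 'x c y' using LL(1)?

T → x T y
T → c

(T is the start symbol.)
Stack is shown with the top on the left.

Stack    Input    Action
------------------------
T $      x c y $  output T → x T y
x T y $  x c y $  match 'x'
T y $    c y $    output T → c
c y $    c y $    match 'c'
y $      y $      match 'y'
$        $        accept

The string is accepted.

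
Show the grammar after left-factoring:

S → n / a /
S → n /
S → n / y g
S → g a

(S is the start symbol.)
S → n / S'
S' → a /
S' → ε
S' → y g
S → g a

Left-factoring transforms A → αβ₁ | αβ₂ into A → αA' and A' → β₁ | β₂
(α is the longest common prefix among the alternatives). Repeat until
no nonterminal has two alternatives with a common prefix.

Round 1: S has alternatives sharing prefix 'n /'. Introduce S': S → n / S'
  Add: S' → a /
  Add: S' → ε
  Add: S' → y g

No remaining common prefixes — done.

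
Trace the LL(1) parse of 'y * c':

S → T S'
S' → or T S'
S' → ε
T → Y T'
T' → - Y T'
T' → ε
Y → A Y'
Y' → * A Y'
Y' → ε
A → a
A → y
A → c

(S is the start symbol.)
Stack is shown with the top on the left.

Stack           Input    Action
-------------------------------
S $             y * c $  output S → T S'
T S' $          y * c $  output T → Y T'
Y T' S' $       y * c $  output Y → A Y'
A Y' T' S' $    y * c $  output A → y
y Y' T' S' $    y * c $  match 'y'
Y' T' S' $      * c $    output Y' → * A Y'
* A Y' T' S' $  * c $    match '*'
A Y' T' S' $    c $      output A → c
c Y' T' S' $    c $      match 'c'
Y' T' S' $      $        output Y' → ε
T' S' $         $        output T' → ε
S' $            $        output S' → ε
$               $        accept

The string is accepted.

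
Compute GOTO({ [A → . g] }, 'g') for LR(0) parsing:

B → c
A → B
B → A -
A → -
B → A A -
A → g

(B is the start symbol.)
GOTO(I, 'g') = CLOSURE({ [A → αX.β] : [A → α.Xβ] ∈ I, X = 'g' })

Items with dot before 'g', with the dot advanced:
  [A → . g] → [A → g .]
Closure adds nothing (no advanced item has the dot before a non-terminal).

GOTO = { [A → g .] }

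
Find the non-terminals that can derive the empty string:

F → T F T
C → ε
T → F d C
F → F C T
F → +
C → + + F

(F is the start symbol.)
A non-terminal is nullable if it can derive ε (the empty string): either it has an ε-production, or it has a production whose right-hand side consists entirely of nullable non-terminals.

ε-productions: C → ε
So C is immediately nullable.
No further non-terminal can be added: every production for the remaining non-terminals contains a terminal or a non-nullable non-terminal.
Nullable = { 'C' }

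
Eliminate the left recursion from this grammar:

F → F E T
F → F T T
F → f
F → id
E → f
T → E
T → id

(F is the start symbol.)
F → f F'
F → id F'
F' → E T F'
F' → T T F'
F' → ε
E → f
T → E
T → id

F is directly left-recursive. The standard transformation for
  A → A α₁ | ... | A α_m | β₁ | ... | β_n
is
  A  → β₁ A' | ... | β_n A'
  A' → α₁ A' | ... | α_m A' | ε

F → f becomes F → f F'
F → id becomes F → id F'
F → F E T becomes F' → E T F'
F → F T T becomes F' → T T F'
Add F' → ε

Productions for other non-terminals are unchanged:
  E → f
  T → E
  T → id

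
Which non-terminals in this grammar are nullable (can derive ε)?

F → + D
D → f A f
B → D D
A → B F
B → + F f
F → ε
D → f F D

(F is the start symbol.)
A non-terminal is nullable if it can derive ε (the empty string): either it has an ε-production, or it has a production whose right-hand side consists entirely of nullable non-terminals.

ε-productions: F → ε
So F is immediately nullable.
No further non-terminal can be added: every production for the remaining non-terminals contains a terminal or a non-nullable non-terminal.
Nullable = { 'F' }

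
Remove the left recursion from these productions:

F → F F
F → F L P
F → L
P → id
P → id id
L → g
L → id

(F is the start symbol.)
F is directly left-recursive. The standard transformation for
  A → A α₁ | ... | A α_m | β₁ | ... | β_n
is
  A  → β₁ A' | ... | β_n A'
  A' → α₁ A' | ... | α_m A' | ε

F → L becomes F → L F'
F → F F becomes F' → F F'
F → F L P becomes F' → L P F'
Add F' → ε

Productions for other non-terminals are unchanged:
  P → id
  P → id id
  L → g
  L → id

Resulting grammar:
F → L F'
F' → F F'
F' → L P F'
F' → ε
P → id
P → id id
L → g
L → id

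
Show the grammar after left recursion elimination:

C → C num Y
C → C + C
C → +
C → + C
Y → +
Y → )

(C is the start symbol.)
C is directly left-recursive. The standard transformation for
  A → A α₁ | ... | A α_m | β₁ | ... | β_n
is
  A  → β₁ A' | ... | β_n A'
  A' → α₁ A' | ... | α_m A' | ε

C → + becomes C → + C'
C → + C becomes C → + C C'
C → C num Y becomes C' → num Y C'
C → C + C becomes C' → + C C'
Add C' → ε

Productions for other non-terminals are unchanged:
  Y → +
  Y → )

Resulting grammar:
C → + C'
C → + C C'
C' → num Y C'
C' → + C C'
C' → ε
Y → +
Y → )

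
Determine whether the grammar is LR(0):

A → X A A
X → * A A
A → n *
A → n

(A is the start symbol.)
No. Shift-reduce conflict between [A → n .] and [A → n . *]

A grammar is LR(0) if no state in the canonical LR(0) collection has:
  - both a shift item (dot before a terminal) and a complete item (shift-reduce conflict), or
  - two or more complete items (reduce-reduce conflict; the accept item [A' → A .] counts as a complete item here).

Augment with A' → A and build the canonical LR(0) collection (I0 = CLOSURE({[A' → . A]}), then GOTO on every symbol after a dot until no new states appear). It has 10 states:
  I0: { [A → . X A A], [A → . n *], [A → . n], [A' → . A], [X → . * A A] }  — shift
  I1: { [A → . X A A], [A → . n *], [A → . n], [X → * . A A], [X → . * A A] }  — shift
  I2: { [A' → A .] }  — accept
  I3: { [A → . X A A], [A → . n *], [A → . n], [A → X . A A], [X → . * A A] }  — shift
  I4: { [A → n . *], [A → n .] }  — shift, reduce
  I5: { [A → n * .] }  — reduce
  I6: { [A → . X A A], [A → . n *], [A → . n], [A → X A . A], [X → . * A A] }  — shift
  I7: { [A → X A A .] }  — reduce
  I8: { [A → . X A A], [A → . n *], [A → . n], [X → * A . A], [X → . * A A] }  — shift
  I9: { [X → * A A .] }  — reduce

Conflict in state I4:
  Shift-reduce conflict between [A → n .] and [A → n . *]
So the grammar is NOT LR(0).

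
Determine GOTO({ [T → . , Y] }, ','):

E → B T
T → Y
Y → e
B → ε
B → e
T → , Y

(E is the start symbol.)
{ [T → , . Y], [Y → . e] }

GOTO(I, ',') = CLOSURE({ [A → αX.β] : [A → α.Xβ] ∈ I, X = ',' })

Items with dot before ',', with the dot advanced:
  [T → . , Y] → [T → , . Y]
Closure of the advanced items:
  [T → , . Y] has the dot before Y: add [Y → . e]

GOTO = { [T → , . Y], [Y → . e] }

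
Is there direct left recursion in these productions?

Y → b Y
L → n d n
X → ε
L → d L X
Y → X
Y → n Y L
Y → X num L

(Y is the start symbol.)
No direct left recursion

Direct left recursion occurs when N → N α for some non-terminal N (the right-hand side begins with the left-hand side itself).

Y → b Y: starts with b
L → n d n: starts with n
X → ε: starts with ε
L → d L X: starts with d
Y → X: starts with X
Y → n Y L: starts with n
Y → X num L: starts with X

No direct left recursion found.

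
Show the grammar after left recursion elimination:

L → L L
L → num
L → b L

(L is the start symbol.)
L is directly left-recursive. The standard transformation for
  A → A α₁ | ... | A α_m | β₁ | ... | β_n
is
  A  → β₁ A' | ... | β_n A'
  A' → α₁ A' | ... | α_m A' | ε

L → num becomes L → num L'
L → b L becomes L → b L L'
L → L L becomes L' → L L'
Add L' → ε

Resulting grammar:
L → num L'
L → b L L'
L' → L L'
L' → ε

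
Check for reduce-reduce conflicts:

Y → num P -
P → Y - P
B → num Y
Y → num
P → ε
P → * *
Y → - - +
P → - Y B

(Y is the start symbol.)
Yes — I3: [P → .] vs [Y → num .]

Augment with Y' → Y and build the canonical LR(0) collection (I0 = CLOSURE({[Y' → . Y]}), then GOTO on every symbol after a dot until no new states appear). It has 19 states:
  I0: { [Y → . - - +], [Y → . num P -], [Y → . num], [Y' → . Y] }  — shift
  I1: { [Y → - . - +] }  — shift
  I2: { [Y' → Y .] }  — accept
  I3: { [P → . * *], [P → . - Y B], [P → . Y - P], [P → .], [Y → . - - +], [Y → . num P -], [Y → . num], [Y → num . P -], [Y → num .] }  — shift, 2 reduces
  I4: { [P → * . *] }  — shift
  I5: { [P → - . Y B], [Y → - . - +], [Y → . - - +], [Y → . num P -], [Y → . num] }  — shift
  I6: { [Y → num P . -] }  — shift
  I7: { [P → Y . - P] }  — shift
  I8: { [P → . * *], [P → . - Y B], [P → . Y - P], [P → .], [P → Y - . P], [Y → . - - +], [Y → . num P -], [Y → . num] }  — shift, reduce
  I9: { [P → Y - P .] }  — reduce
  I10: { [Y → num P - .] }  — reduce
  I11: { [Y → - - . +], [Y → - . - +] }  — shift
  I12: { [B → . num Y], [P → - Y . B] }  — shift
  I13: { [P → - Y B .] }  — reduce
  I14: { [B → num . Y], [Y → . - - +], [Y → . num P -], [Y → . num] }  — shift
  I15: { [B → num Y .] }  — reduce
  I16: { [Y → - - + .] }  — reduce
  I17: { [Y → - - . +] }  — shift
  I18: { [P → * * .] }  — reduce

I3 contains complete items [P → .], [Y → num .] — reduce-reduce conflict.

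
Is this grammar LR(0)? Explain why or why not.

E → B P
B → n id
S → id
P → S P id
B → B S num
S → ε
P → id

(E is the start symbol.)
No. Shift-reduce conflict between [S → .] and [P → . id]

A grammar is LR(0) if no state in the canonical LR(0) collection has:
  - both a shift item (dot before a terminal) and a complete item (shift-reduce conflict), or
  - two or more complete items (reduce-reduce conflict; the accept item [E' → E .] counts as a complete item here).

Augment with E' → E and build the canonical LR(0) collection (I0 = CLOSURE({[E' → . E]}), then GOTO on every symbol after a dot until no new states appear). It has 12 states:
  I0: { [B → . B S num], [B → . n id], [E → . B P], [E' → . E] }  — shift
  I1: { [B → B . S num], [E → B . P], [P → . S P id], [P → . id], [S → . id], [S → .] }  — shift, reduce
  I2: { [E' → E .] }  — accept
  I3: { [B → n . id] }  — shift
  I4: { [B → n id .] }  — reduce
  I5: { [E → B P .] }  — reduce
  I6: { [B → B S . num], [P → . S P id], [P → . id], [P → S . P id], [S → . id], [S → .] }  — shift, reduce
  I7: { [P → id .], [S → id .] }  — 2 reduces
  I8: { [P → S P . id] }  — shift
  I9: { [P → . S P id], [P → . id], [P → S . P id], [S → . id], [S → .] }  — shift, reduce
  I10: { [B → B S num .] }  — reduce
  I11: { [P → S P id .] }  — reduce

Conflict in state I1:
  Shift-reduce conflict between [S → .] and [P → . id]
So the grammar is NOT LR(0).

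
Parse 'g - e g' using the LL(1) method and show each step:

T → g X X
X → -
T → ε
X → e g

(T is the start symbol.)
Stack is shown with the top on the left.

Stack    Input      Action
--------------------------
T $      g - e g $  output T → g X X
g X X $  g - e g $  match 'g'
X X $    - e g $    output X → -
- X $    - e g $    match '-'
X $      e g $      output X → e g
e g $    e g $      match 'e'
g $      g $        match 'g'
$        $          accept

The string is accepted.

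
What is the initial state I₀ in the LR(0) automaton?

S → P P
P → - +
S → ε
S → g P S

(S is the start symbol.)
First, augment the grammar with S' → S
I₀ = CLOSURE({ [S' → . S] }):
  [S' → . S] has the dot before S: add [S → . P P], [S → .], [S → . g P S]
  [S → . P P] has the dot before P: add [P → . - +]
No further items can be added.

I₀ = { [P → . - +], [S → . P P], [S → . g P S], [S → .], [S' → . S] }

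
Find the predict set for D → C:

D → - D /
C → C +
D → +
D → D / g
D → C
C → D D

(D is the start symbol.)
{ '+', '-' }

PREDICT(D → C) = (FIRST(RHS) \ {ε}) ∪ (FOLLOW(D) if ε ∈ FIRST(RHS), i.e. RHS ⇒* ε)
FIRST(C) = { '+', '-' }
FIRST(C) = { '+', '-' }
ε ∉ FIRST(C), so FOLLOW(D) is not added.
PREDICT(D → C) = { '+', '-' }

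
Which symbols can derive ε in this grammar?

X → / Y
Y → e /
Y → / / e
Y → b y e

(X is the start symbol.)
A non-terminal is nullable if it can derive ε (the empty string): either it has an ε-production, or it has a production whose right-hand side consists entirely of nullable non-terminals.

There are no ε-productions, so no non-terminal can derive ε.
No non-terminals are nullable.

Answer: None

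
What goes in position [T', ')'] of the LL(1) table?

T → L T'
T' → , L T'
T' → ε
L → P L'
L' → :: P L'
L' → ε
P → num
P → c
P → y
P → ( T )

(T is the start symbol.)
To find M[T', ')'], we find productions for T' where ')' is in the predict set (PREDICT(N → α) = (FIRST(α) \ {ε}) ∪ (FOLLOW(N) if α ⇒* ε)).

Relevant sets:
  FOLLOW(T') = { $, ')' }

T' → , L T': PREDICT = { ',' }
T' → ε: PREDICT = { $, ')' }
  ')' is in predict set, so this production goes in M[T', ')']

M[T', ')'] = T' → ε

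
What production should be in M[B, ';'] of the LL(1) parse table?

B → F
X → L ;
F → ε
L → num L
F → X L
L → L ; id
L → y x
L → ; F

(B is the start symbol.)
To find M[B, ';'], we find productions for B where ';' is in the predict set (PREDICT(N → α) = (FIRST(α) \ {ε}) ∪ (FOLLOW(N) if α ⇒* ε)).

Relevant sets:
  FIRST(F) = { ';', 'num', 'y', ε }
  FOLLOW(B) = { $ }

B → F: PREDICT = { $, ';', 'num', 'y' }
  ';' is in predict set, so this production goes in M[B, ';']

M[B, ';'] = B → F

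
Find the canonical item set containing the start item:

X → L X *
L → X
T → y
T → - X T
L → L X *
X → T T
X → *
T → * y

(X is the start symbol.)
{ [L → . L X *], [L → . X], [T → . * y], [T → . - X T], [T → . y], [X → . *], [X → . L X *], [X → . T T], [X' → . X] }

First, augment the grammar with X' → X
I₀ = CLOSURE({ [X' → . X] }):
  [X' → . X] has the dot before X: add [X → . L X *], [X → . T T], [X → . *]
  [X → . L X *] has the dot before L: add [L → . X], [L → . L X *]
  [X → . T T] has the dot before T: add [T → . y], [T → . - X T], [T → . * y]
No further items can be added.

I₀ = { [L → . L X *], [L → . X], [T → . * y], [T → . - X T], [T → . y], [X → . *], [X → . L X *], [X → . T T], [X' → . X] }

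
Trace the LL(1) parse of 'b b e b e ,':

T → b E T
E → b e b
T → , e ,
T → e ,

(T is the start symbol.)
LL(1) parsing maintains a stack (initially the start symbol over $) and the input. At each step: if the stack top is a terminal, match it against the current input token; if it is a non-terminal N, replace it with the RHS of M[N, lookahead] (the unique production whose predict set contains the lookahead).

Stack is shown with the top on the left.

Stack      Input          Action
--------------------------------
T $        b b e b e , $  output T → b E T
b E T $    b b e b e , $  match 'b'
E T $      b e b e , $    output E → b e b
b e b T $  b e b e , $    match 'b'
e b T $    e b e , $      match 'e'
b T $      b e , $        match 'b'
T $        e , $          output T → e ,
e , $      e , $          match 'e'
, $        , $            match ','
$          $              accept

The string is accepted.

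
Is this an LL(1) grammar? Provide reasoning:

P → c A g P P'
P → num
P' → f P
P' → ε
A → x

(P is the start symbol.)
No. Predict set conflict for P': { 'f' }

A grammar is LL(1) if for each non-terminal N with multiple productions, the predict sets of those productions are pairwise disjoint, where PREDICT(N → α) = (FIRST(α) \ {ε}) ∪ (FOLLOW(N) if α ⇒* ε).

Relevant sets:
  FOLLOW(P') = { $, 'f' }

For P:
  PREDICT(P → c A g P P') = { 'c' }
  PREDICT(P → num) = { 'num' }
For P':
  PREDICT(P' → f P) = { 'f' }
  PREDICT(P' → ε) = { $, 'f' }
A has a single production, so nothing to check there.

Conflict found: Predict set conflict for P': { 'f' }
The grammar is NOT LL(1).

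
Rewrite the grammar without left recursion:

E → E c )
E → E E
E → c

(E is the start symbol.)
E → c E'
E' → c ) E'
E' → E E'
E' → ε

E is directly left-recursive. The standard transformation for
  A → A α₁ | ... | A α_m | β₁ | ... | β_n
is
  A  → β₁ A' | ... | β_n A'
  A' → α₁ A' | ... | α_m A' | ε

E → c becomes E → c E'
E → E c ) becomes E' → c ) E'
E → E E becomes E' → E E'
Add E' → ε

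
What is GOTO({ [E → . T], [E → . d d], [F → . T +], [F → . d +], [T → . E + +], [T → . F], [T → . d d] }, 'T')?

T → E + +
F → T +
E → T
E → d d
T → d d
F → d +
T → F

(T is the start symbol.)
GOTO(I, 'T') = CLOSURE({ [A → αX.β] : [A → α.Xβ] ∈ I, X = 'T' })

Items with dot before 'T', with the dot advanced:
  [E → . T] → [E → T .]
  [F → . T +] → [F → T . +]
Closure adds nothing (no advanced item has the dot before a non-terminal).

GOTO = { [E → T .], [F → T . +] }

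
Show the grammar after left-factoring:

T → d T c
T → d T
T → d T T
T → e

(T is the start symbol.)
T → d T T'
T' → c
T' → ε
T' → T
T → e

Left-factoring transforms A → αβ₁ | αβ₂ into A → αA' and A' → β₁ | β₂
(α is the longest common prefix among the alternatives). Repeat until
no nonterminal has two alternatives with a common prefix.

Round 1: T has alternatives sharing prefix 'd T'. Introduce T': T → d T T'
  Add: T' → c
  Add: T' → ε
  Add: T' → T

No remaining common prefixes — done.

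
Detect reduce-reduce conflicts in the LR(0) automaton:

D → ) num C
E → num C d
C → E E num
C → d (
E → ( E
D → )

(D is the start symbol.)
A reduce-reduce conflict occurs when an LR(0) state has two complete items [A → α .] and [B → β .] — both call for a reduction, and with no lookahead the parser cannot choose between them.

Augment with D' → D and build the canonical LR(0) collection (I0 = CLOSURE({[D' → . D]}), then GOTO on every symbol after a dot until no new states appear). It has 15 states:
  I0: { [D → . ) num C], [D → . )], [D' → . D] }  — shift
  I1: { [D → ) . num C], [D → ) .] }  — shift, reduce
  I2: { [D' → D .] }  — accept
  I3: { [C → . E E num], [C → . d (], [D → ) num . C], [E → . ( E], [E → . num C d] }  — shift
  I4: { [E → ( . E], [E → . ( E], [E → . num C d] }  — shift
  I5: { [D → ) num C .] }  — reduce
  I6: { [C → E . E num], [E → . ( E], [E → . num C d] }  — shift
  I7: { [C → d . (] }  — shift
  I8: { [C → . E E num], [C → . d (], [E → . ( E], [E → . num C d], [E → num . C d] }  — shift
  I9: { [E → num C . d] }  — shift
  I10: { [E → num C d .] }  — reduce
  I11: { [C → d ( .] }  — reduce
  I12: { [C → E E . num] }  — shift
  I13: { [C → E E num .] }  — reduce
  I14: { [E → ( E .] }  — reduce

No state contains more than one complete item.

Answer: No reduce-reduce conflicts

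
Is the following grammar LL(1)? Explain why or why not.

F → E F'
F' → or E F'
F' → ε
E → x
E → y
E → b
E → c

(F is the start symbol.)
A grammar is LL(1) if for each non-terminal N with multiple productions, the predict sets of those productions are pairwise disjoint, where PREDICT(N → α) = (FIRST(α) \ {ε}) ∪ (FOLLOW(N) if α ⇒* ε).

Relevant sets:
  FOLLOW(F') = { $ }

For F':
  PREDICT(F' → or E F') = { 'or' }
  PREDICT(F' → ε) = { $ }
For E:
  PREDICT(E → x) = { 'x' }
  PREDICT(E → y) = { 'y' }
  PREDICT(E → b) = { 'b' }
  PREDICT(E → c) = { 'c' }
F has a single production, so nothing to check there.

All predict sets are disjoint. The grammar IS LL(1).

Answer: Yes, the grammar is LL(1).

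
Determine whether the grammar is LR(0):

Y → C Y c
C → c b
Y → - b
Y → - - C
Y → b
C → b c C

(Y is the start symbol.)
A grammar is LR(0) if no state in the canonical LR(0) collection has:
  - both a shift item (dot before a terminal) and a complete item (shift-reduce conflict), or
  - two or more complete items (reduce-reduce conflict; the accept item [Y' → Y .] counts as a complete item here).

Augment with Y' → Y and build the canonical LR(0) collection (I0 = CLOSURE({[Y' → . Y]}), then GOTO on every symbol after a dot until no new states appear). It has 15 states:
  I0: { [C → . b c C], [C → . c b], [Y → . - - C], [Y → . - b], [Y → . C Y c], [Y → . b], [Y' → . Y] }  — shift
  I1: { [Y → - . - C], [Y → - . b] }  — shift
  I2: { [C → . b c C], [C → . c b], [Y → . - - C], [Y → . - b], [Y → . C Y c], [Y → . b], [Y → C . Y c] }  — shift
  I3: { [Y' → Y .] }  — accept
  I4: { [C → b . c C], [Y → b .] }  — shift, reduce
  I5: { [C → c . b] }  — shift
  I6: { [C → c b .] }  — reduce
  I7: { [C → . b c C], [C → . c b], [C → b c . C] }  — shift
  I8: { [C → b c C .] }  — reduce
  I9: { [C → b . c C] }  — shift
  I10: { [Y → C Y . c] }  — shift
  I11: { [Y → C Y c .] }  — reduce
  I12: { [C → . b c C], [C → . c b], [Y → - - . C] }  — shift
  I13: { [Y → - b .] }  — reduce
  I14: { [Y → - - C .] }  — reduce

Conflict in state I4:
  Shift-reduce conflict between [Y → b .] and [C → b . c C]
So the grammar is NOT LR(0).

Answer: No. Shift-reduce conflict between [Y → b .] and [C → b . c C]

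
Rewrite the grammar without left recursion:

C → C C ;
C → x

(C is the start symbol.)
C is directly left-recursive. The standard transformation for
  A → A α₁ | ... | A α_m | β₁ | ... | β_n
is
  A  → β₁ A' | ... | β_n A'
  A' → α₁ A' | ... | α_m A' | ε

C → x becomes C → x C'
C → C C ; becomes C' → C ; C'
Add C' → ε

Resulting grammar:
C → x C'
C' → C ; C'
C' → ε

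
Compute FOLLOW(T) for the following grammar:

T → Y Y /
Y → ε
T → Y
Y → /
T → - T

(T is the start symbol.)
To compute FOLLOW(T), find every occurrence of T on a right-hand side N → α T β: add FIRST(β) \ {ε}, and if β is empty or nullable also add FOLLOW(N). Iterate to a fixed point.

T is the start symbol, so $ ∈ FOLLOW(T).
In T → - T: T is at the end; this adds FOLLOW(T) to itself — nothing new

Taking the union: FOLLOW(T) = { $ }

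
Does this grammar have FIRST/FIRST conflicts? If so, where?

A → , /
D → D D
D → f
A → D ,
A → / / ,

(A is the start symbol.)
FIRST sets of the non-terminals at (or reachable through a nullable prefix from) the front of some alternative:
  FIRST(D) = { 'f' }

Productions for A:
  A → , /: FIRST = { ',' }
  A → D ,: FIRST = { 'f' }
  A → / / ,: FIRST = { '/' }
Productions for D:
  D → D D: FIRST = { 'f' }
  D → f: FIRST = { 'f' }

Conflict for D: D → D D and D → f
  Overlap: { 'f' }

Answer: Yes. D → D D / D → f on { 'f' }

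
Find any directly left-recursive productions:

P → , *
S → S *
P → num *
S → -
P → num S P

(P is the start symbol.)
Yes, S is left-recursive

P → , *: starts with ','
S → S *: LEFT RECURSIVE (starts with S)
P → num *: starts with num
S → -: starts with '-'
P → num S P: starts with num

The grammar has direct left recursion on: S.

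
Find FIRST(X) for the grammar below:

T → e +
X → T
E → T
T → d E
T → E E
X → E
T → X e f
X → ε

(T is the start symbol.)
FIRST sets of the other non-terminals involved (by the same procedure, iterated to a fixed point):
  FIRST(T) = { 'd', 'e' }
  FIRST(E) = { 'd', 'e' }

From X → T:
  - T is a non-terminal: add FIRST(T) \ {ε} = { 'd', 'e' }
    T is not nullable, so stop
From X → E:
  - E is a non-terminal: add FIRST(E) \ {ε} = { 'd', 'e' }
    E is not nullable, so stop
From X → ε:
  - ε-production, so ε ∈ FIRST(X)

Collecting: FIRST(X) = { 'd', 'e', ε }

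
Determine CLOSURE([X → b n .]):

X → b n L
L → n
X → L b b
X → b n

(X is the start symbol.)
Start with: [X → b n .]
The dot is at the end, so nothing is added.

CLOSURE = { [X → b n .] }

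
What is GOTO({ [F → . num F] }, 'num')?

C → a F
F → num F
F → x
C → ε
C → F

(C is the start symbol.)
{ [F → . num F], [F → . x], [F → num . F] }

GOTO(I, 'num') = CLOSURE({ [A → αX.β] : [A → α.Xβ] ∈ I, X = 'num' })

Items with dot before 'num', with the dot advanced:
  [F → . num F] → [F → num . F]
Closure of the advanced items:
  [F → num . F] has the dot before F: add [F → . num F], [F → . x]

GOTO = { [F → . num F], [F → . x], [F → num . F] }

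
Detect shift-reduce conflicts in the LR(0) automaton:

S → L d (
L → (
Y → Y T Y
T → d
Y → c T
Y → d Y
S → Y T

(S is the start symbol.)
Augment with S' → S and build the canonical LR(0) collection (I0 = CLOSURE({[S' → . S]}), then GOTO on every symbol after a dot until no new states appear). It has 15 states:
  I0: { [L → . (], [S → . L d (], [S → . Y T], [S' → . S], [Y → . Y T Y], [Y → . c T], [Y → . d Y] }  — shift
  I1: { [L → ( .] }  — reduce
  I2: { [S → L . d (] }  — shift
  I3: { [S' → S .] }  — accept
  I4: { [S → Y . T], [T → . d], [Y → Y . T Y] }  — shift
  I5: { [T → . d], [Y → c . T] }  — shift
  I6: { [Y → . Y T Y], [Y → . c T], [Y → . d Y], [Y → d . Y] }  — shift
  I7: { [T → . d], [Y → Y . T Y], [Y → d Y .] }  — shift, reduce
  I8: { [Y → . Y T Y], [Y → . c T], [Y → . d Y], [Y → Y T . Y] }  — shift
  I9: { [T → d .] }  — reduce
  I10: { [T → . d], [Y → Y . T Y], [Y → Y T Y .] }  — shift, reduce
  I11: { [Y → c T .] }  — reduce
  I12: { [S → Y T .], [Y → . Y T Y], [Y → . c T], [Y → . d Y], [Y → Y T . Y] }  — shift, reduce
  I13: { [S → L d . (] }  — shift
  I14: { [S → L d ( .] }  — reduce

I7 contains reduce item [Y → d Y .] and shift item [T → . d] — shift-reduce conflict.
I10 contains reduce item [Y → Y T Y .] and shift item [T → . d] — shift-reduce conflict.
I12 contains reduce item [S → Y T .] and shift items [Y → . c T], [Y → . d Y] — shift-reduce conflict.

Answer: Yes — I7: [Y → d Y .] vs [T → . d]; I10: [Y → Y T Y .] vs [T → . d]; I12: [S → Y T .] vs [Y → . c T]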